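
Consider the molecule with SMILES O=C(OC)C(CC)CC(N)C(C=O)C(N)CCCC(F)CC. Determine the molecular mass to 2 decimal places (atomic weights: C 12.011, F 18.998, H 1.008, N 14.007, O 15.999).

First, the molecular formula is C16H31FN2O3 (counting implicit H from valence).
  C: 16 × 12.011 = 192.176
  F: 1 × 18.998 = 18.998
  H: 31 × 1.008 = 31.248
  N: 2 × 14.007 = 28.014
  O: 3 × 15.999 = 47.997
Sum: 16×12.011 + 1×18.998 + 31×1.008 + 2×14.007 + 3×15.999 = 318.433 → 318.43 g/mol.

318.43 g/mol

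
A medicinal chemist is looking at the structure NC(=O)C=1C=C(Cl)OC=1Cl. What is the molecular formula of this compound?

C5H3Cl2NO2

Walk through each heavy atom and fill implicit hydrogens from standard valence (C 4, N 3, O 2, S 2, halogen 1):
  atom 1: N, bond orders sum to 1 (valence 3) → 2 H
  atom 2: C, bond orders sum to 4 (valence 4) → 0 H
  atom 3: O, bond orders sum to 2 (valence 2) → 0 H
  atom 4: C, bond orders sum to 4 (valence 4) → 0 H
  atom 5: C, bond orders sum to 3 (valence 4) → 1 H
  atom 6: C, bond orders sum to 4 (valence 4) → 0 H
  atom 7: Cl (halogen, monovalent) → 0 H
  atom 8: O, bond orders sum to 2 (valence 2) → 0 H
  atom 9: C, bond orders sum to 4 (valence 4) → 0 H
  atom 10: Cl (halogen, monovalent) → 0 H
Totals → C:5, H:3, Cl:2, N:1, O:2.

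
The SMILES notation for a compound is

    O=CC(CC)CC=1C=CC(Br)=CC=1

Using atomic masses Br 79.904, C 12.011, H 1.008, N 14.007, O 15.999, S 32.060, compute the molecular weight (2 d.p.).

241.13 g/mol

First, the molecular formula is C11H13BrO (counting implicit H from valence).
  Br: 1 × 79.904 = 79.904
  C: 11 × 12.011 = 132.121
  H: 13 × 1.008 = 13.104
  O: 1 × 15.999 = 15.999
Sum: 1×79.904 + 11×12.011 + 13×1.008 + 1×15.999 = 241.128 → 241.13 g/mol.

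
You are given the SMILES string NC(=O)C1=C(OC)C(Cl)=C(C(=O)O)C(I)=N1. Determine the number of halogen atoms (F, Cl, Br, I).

2

Halogen atoms appear at heavy-atom positions 9, 15 (1×Cl, 1×I).
Other groups present: 1 amide, 1 carboxylic acid, 1 ether.
Halogen count: 2.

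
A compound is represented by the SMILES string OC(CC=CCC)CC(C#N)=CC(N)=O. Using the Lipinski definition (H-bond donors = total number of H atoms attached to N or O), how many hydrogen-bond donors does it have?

3

Donors: find every N or O and count the H atoms it carries.
  atom 1 (O): bond orders sum to 1 → 1 H
  atom 11 (N): bond orders sum to 3 → 0 H
  atom 14 (N): bond orders sum to 1 → 2 H
  atom 15 (O): bond orders sum to 2 → 0 H
Lipinski HBD = 3.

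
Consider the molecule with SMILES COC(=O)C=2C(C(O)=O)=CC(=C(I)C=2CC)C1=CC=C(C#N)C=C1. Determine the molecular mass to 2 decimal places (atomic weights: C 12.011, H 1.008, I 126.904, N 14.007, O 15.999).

First, the molecular formula is C18H14INO4 (counting implicit H from valence).
  C: 18 × 12.011 = 216.198
  H: 14 × 1.008 = 14.112
  I: 1 × 126.904 = 126.904
  N: 1 × 14.007 = 14.007
  O: 4 × 15.999 = 63.996
Sum: 18×12.011 + 14×1.008 + 1×126.904 + 1×14.007 + 4×15.999 = 435.217 → 435.22 g/mol.

435.22 g/mol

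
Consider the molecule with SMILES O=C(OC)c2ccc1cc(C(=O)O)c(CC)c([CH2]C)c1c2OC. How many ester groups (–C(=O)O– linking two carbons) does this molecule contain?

1

The ester motif appears at heavy-atom position 2 in the SMILES.
Other groups present: 1 carboxylic acid, 1 ether.
Ester count: 1.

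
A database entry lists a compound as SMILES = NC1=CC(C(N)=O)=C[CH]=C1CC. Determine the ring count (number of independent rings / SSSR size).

1

In SMILES, each pair of matching ring-closure digits denotes one ring-closing bond; the number of such bonds equals the number of independent rings.
Ring-closure bonds here: 1.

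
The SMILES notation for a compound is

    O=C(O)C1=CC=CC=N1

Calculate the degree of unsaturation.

Molecular formula: C6H5NO2.
DoU = (2C + 2 + N − H − X) / 2, where X is the halogen count and O/S are ignored.
    = (2·6 + 2 + 1 − 5 − 0) / 2 = 10 / 2 = 5.

5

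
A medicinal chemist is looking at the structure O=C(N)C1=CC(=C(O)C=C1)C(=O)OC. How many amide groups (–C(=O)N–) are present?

1

The amide motif appears at heavy-atom position 2 in the SMILES.
Other groups present: 1 ester, 1 hydroxyl.
Amide count: 1.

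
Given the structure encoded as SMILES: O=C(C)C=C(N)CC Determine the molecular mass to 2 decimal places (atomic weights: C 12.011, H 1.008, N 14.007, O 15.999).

113.16 g/mol

First, the molecular formula is C6H11NO (counting implicit H from valence).
  C: 6 × 12.011 = 72.066
  H: 11 × 1.008 = 11.088
  N: 1 × 14.007 = 14.007
  O: 1 × 15.999 = 15.999
Sum: 6×12.011 + 11×1.008 + 1×14.007 + 1×15.999 = 113.160 → 113.16 g/mol.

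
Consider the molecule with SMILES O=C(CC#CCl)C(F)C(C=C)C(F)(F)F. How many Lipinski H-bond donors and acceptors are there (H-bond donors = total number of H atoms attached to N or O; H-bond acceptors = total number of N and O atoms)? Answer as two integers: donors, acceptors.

Donors: find every N or O and count the H atoms it carries.
  atom 1 (O): bond orders sum to 2 → 0 H
Lipinski HBD = 0.
Acceptors: N atoms = 0, O atoms = 1 → HBA = 1.

0, 1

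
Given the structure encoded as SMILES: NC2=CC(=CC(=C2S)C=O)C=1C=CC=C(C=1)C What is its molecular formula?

C14H13NOS

Walk through each heavy atom and fill implicit hydrogens from standard valence (C 4, N 3, O 2, S 2, halogen 1):
  atom 1: N, bond orders sum to 1 (valence 3) → 2 H
  atom 2: C, bond orders sum to 4 (valence 4) → 0 H
  atom 3: C, bond orders sum to 3 (valence 4) → 1 H
  atom 4: C, bond orders sum to 4 (valence 4) → 0 H
  atom 5: C, bond orders sum to 3 (valence 4) → 1 H
  atom 6: C, bond orders sum to 4 (valence 4) → 0 H
  atom 7: C, bond orders sum to 4 (valence 4) → 0 H
  atom 8: S, bond orders sum to 1 (valence 2) → 1 H
  atom 9: C, bond orders sum to 3 (valence 4) → 1 H
  atom 10: O, bond orders sum to 2 (valence 2) → 0 H
  atom 11: C, bond orders sum to 4 (valence 4) → 0 H
  atom 12: C, bond orders sum to 3 (valence 4) → 1 H
  atom 13: C, bond orders sum to 3 (valence 4) → 1 H
  atom 14: C, bond orders sum to 3 (valence 4) → 1 H
  atom 15: C, bond orders sum to 4 (valence 4) → 0 H
  atom 16: C, bond orders sum to 3 (valence 4) → 1 H
  atom 17: C, bond orders sum to 1 (valence 4) → 3 H
Totals → C:14, H:13, N:1, O:1, S:1.
In Hill order: C14H13NOS.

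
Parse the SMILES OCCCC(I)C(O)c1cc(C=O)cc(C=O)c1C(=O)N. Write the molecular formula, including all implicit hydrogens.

C14H16INO5

Walk through each heavy atom and fill implicit hydrogens from standard valence (C 4, N 3, O 2, S 2, halogen 1); for lowercase aromatic atoms, an aromatic c carries 1 H when it has two neighbours and 0 H with three, and aromatic n carries 0 H:
  atom 1: O, bond orders sum to 1 (valence 2) → 1 H
  atom 2: C, bond orders sum to 2 (valence 4) → 2 H
  atom 3: C, bond orders sum to 2 (valence 4) → 2 H
  atom 4: C, bond orders sum to 2 (valence 4) → 2 H
  atom 5: C, bond orders sum to 3 (valence 4) → 1 H
  atom 6: I (halogen, monovalent) → 0 H
  atom 7: C, bond orders sum to 3 (valence 4) → 1 H
  atom 8: O, bond orders sum to 1 (valence 2) → 1 H
  atom 9: aromatic c, 3 neighbours → 0 H
  atom 10: aromatic c, 2 neighbours → 1 H
  atom 11: aromatic c, 3 neighbours → 0 H
  atom 12: C, bond orders sum to 3 (valence 4) → 1 H
  atom 13: O, bond orders sum to 2 (valence 2) → 0 H
  atom 14: aromatic c, 2 neighbours → 1 H
  atom 15: aromatic c, 3 neighbours → 0 H
  atom 16: C, bond orders sum to 3 (valence 4) → 1 H
  atom 17: O, bond orders sum to 2 (valence 2) → 0 H
  atom 18: aromatic c, 3 neighbours → 0 H
  atom 19: C, bond orders sum to 4 (valence 4) → 0 H
  atom 20: O, bond orders sum to 2 (valence 2) → 0 H
  atom 21: N, bond orders sum to 1 (valence 3) → 2 H
Totals → C:14, H:16, I:1, N:1, O:5.
In Hill order: C14H16INO5.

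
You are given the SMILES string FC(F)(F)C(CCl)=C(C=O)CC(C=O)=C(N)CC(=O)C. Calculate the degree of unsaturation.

5

Degree of unsaturation = (number of rings) + (number of π bonds).
Ring closures in the SMILES: 0.
π bonds: 5 double bonds (each 1 DoU) → 5 DoU from unsaturation.
Total DoU = 0 + 5 = 5.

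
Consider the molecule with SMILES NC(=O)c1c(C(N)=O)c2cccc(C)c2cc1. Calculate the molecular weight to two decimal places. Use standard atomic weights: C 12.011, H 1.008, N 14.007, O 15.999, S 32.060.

228.25 g/mol

First, the molecular formula is C13H12N2O2 (counting implicit H from valence).
  C: 13 × 12.011 = 156.143
  H: 12 × 1.008 = 12.096
  N: 2 × 14.007 = 28.014
  O: 2 × 15.999 = 31.998
Sum: 13×12.011 + 12×1.008 + 2×14.007 + 2×15.999 = 228.251 → 228.25 g/mol.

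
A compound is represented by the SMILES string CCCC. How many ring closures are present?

0

In SMILES, each pair of matching ring-closure digits denotes one ring-closing bond; the number of such bonds equals the number of independent rings.
Ring-closure bonds here: 0.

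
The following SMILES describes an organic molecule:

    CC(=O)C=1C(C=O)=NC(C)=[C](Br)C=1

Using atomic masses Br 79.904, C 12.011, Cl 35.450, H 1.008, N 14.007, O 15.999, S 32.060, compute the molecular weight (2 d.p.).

First, the molecular formula is C9H8BrNO2 (counting implicit H from valence).
  Br: 1 × 79.904 = 79.904
  C: 9 × 12.011 = 108.099
  H: 8 × 1.008 = 8.064
  N: 1 × 14.007 = 14.007
  O: 2 × 15.999 = 31.998
Sum: 1×79.904 + 9×12.011 + 8×1.008 + 1×14.007 + 2×15.999 = 242.072 → 242.07 g/mol.

242.07 g/mol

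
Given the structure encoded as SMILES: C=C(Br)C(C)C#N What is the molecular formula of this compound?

Walk through each heavy atom and fill implicit hydrogens from standard valence (C 4, N 3, O 2, S 2, halogen 1):
  atom 1: C, bond orders sum to 2 (valence 4) → 2 H
  atom 2: C, bond orders sum to 4 (valence 4) → 0 H
  atom 3: Br (halogen, monovalent) → 0 H
  atom 4: C, bond orders sum to 3 (valence 4) → 1 H
  atom 5: C, bond orders sum to 1 (valence 4) → 3 H
  atom 6: C, bond orders sum to 4 (valence 4) → 0 H
  atom 7: N, bond orders sum to 3 (valence 3) → 0 H
Totals → C:5, H:6, Br:1, N:1.
In Hill order: C5H6BrN.

C5H6BrN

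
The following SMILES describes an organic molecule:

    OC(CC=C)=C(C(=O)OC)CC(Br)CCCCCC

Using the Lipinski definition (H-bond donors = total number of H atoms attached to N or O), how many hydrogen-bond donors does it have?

1

Donors: find every N or O and count the H atoms it carries.
  atom 1 (O): bond orders sum to 1 → 1 H
  atom 8 (O): bond orders sum to 2 → 0 H
  atom 9 (O): bond orders sum to 2 → 0 H
Lipinski HBD = 1.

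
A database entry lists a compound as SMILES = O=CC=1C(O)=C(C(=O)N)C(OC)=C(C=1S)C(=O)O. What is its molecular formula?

C10H9NO6S

Walk through each heavy atom and fill implicit hydrogens from standard valence (C 4, N 3, O 2, S 2, halogen 1):
  atom 1: O, bond orders sum to 2 (valence 2) → 0 H
  atom 2: C, bond orders sum to 3 (valence 4) → 1 H
  atom 3: C, bond orders sum to 4 (valence 4) → 0 H
  atom 4: C, bond orders sum to 4 (valence 4) → 0 H
  atom 5: O, bond orders sum to 1 (valence 2) → 1 H
  atom 6: C, bond orders sum to 4 (valence 4) → 0 H
  atom 7: C, bond orders sum to 4 (valence 4) → 0 H
  atom 8: O, bond orders sum to 2 (valence 2) → 0 H
  atom 9: N, bond orders sum to 1 (valence 3) → 2 H
  atom 10: C, bond orders sum to 4 (valence 4) → 0 H
  atom 11: O, bond orders sum to 2 (valence 2) → 0 H
  atom 12: C, bond orders sum to 1 (valence 4) → 3 H
  atom 13: C, bond orders sum to 4 (valence 4) → 0 H
  atom 14: C, bond orders sum to 4 (valence 4) → 0 H
  atom 15: S, bond orders sum to 1 (valence 2) → 1 H
  atom 16: C, bond orders sum to 4 (valence 4) → 0 H
  atom 17: O, bond orders sum to 2 (valence 2) → 0 H
  atom 18: O, bond orders sum to 1 (valence 2) → 1 H
Totals → C:10, H:9, N:1, O:6, S:1.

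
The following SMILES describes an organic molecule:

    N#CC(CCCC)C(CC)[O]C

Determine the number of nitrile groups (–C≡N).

The nitrile motif appears at heavy-atom position 2 in the SMILES.
Other groups present: 1 ether.
Nitrile count: 1.

1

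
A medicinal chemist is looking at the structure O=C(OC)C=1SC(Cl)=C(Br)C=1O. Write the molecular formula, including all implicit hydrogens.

C6H4BrClO3S

Walk through each heavy atom and fill implicit hydrogens from standard valence (C 4, N 3, O 2, S 2, halogen 1):
  atom 1: O, bond orders sum to 2 (valence 2) → 0 H
  atom 2: C, bond orders sum to 4 (valence 4) → 0 H
  atom 3: O, bond orders sum to 2 (valence 2) → 0 H
  atom 4: C, bond orders sum to 1 (valence 4) → 3 H
  atom 5: C, bond orders sum to 4 (valence 4) → 0 H
  atom 6: S, bond orders sum to 2 (valence 2) → 0 H
  atom 7: C, bond orders sum to 4 (valence 4) → 0 H
  atom 8: Cl (halogen, monovalent) → 0 H
  atom 9: C, bond orders sum to 4 (valence 4) → 0 H
  atom 10: Br (halogen, monovalent) → 0 H
  atom 11: C, bond orders sum to 4 (valence 4) → 0 H
  atom 12: O, bond orders sum to 1 (valence 2) → 1 H
Totals → C:6, H:4, Br:1, Cl:1, O:3, S:1.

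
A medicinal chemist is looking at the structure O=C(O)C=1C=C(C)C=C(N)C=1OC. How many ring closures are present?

In SMILES, each pair of matching ring-closure digits denotes one ring-closing bond; the number of such bonds equals the number of independent rings.
Ring-closure bonds here: 1.

1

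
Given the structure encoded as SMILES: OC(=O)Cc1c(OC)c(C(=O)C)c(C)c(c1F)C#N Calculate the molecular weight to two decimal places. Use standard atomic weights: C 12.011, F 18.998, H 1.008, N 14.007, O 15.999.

265.24 g/mol

First, the molecular formula is C13H12FNO4 (counting implicit H from valence).
  C: 13 × 12.011 = 156.143
  F: 1 × 18.998 = 18.998
  H: 12 × 1.008 = 12.096
  N: 1 × 14.007 = 14.007
  O: 4 × 15.999 = 63.996
Sum: 13×12.011 + 1×18.998 + 12×1.008 + 1×14.007 + 4×15.999 = 265.240 → 265.24 g/mol.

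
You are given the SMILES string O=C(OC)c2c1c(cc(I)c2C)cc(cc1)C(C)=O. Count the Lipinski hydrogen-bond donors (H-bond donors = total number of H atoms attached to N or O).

0

Donors: find every N or O and count the H atoms it carries.
  atom 1 (O): bond orders sum to 2 → 0 H
  atom 3 (O): bond orders sum to 2 → 0 H
  atom 19 (O): bond orders sum to 2 → 0 H
Lipinski HBD = 0.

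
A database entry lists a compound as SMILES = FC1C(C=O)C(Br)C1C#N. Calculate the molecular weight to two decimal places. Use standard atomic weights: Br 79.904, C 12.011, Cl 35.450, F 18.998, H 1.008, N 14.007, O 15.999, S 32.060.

First, the molecular formula is C6H5BrFNO (counting implicit H from valence).
  Br: 1 × 79.904 = 79.904
  C: 6 × 12.011 = 72.066
  F: 1 × 18.998 = 18.998
  H: 5 × 1.008 = 5.040
  N: 1 × 14.007 = 14.007
  O: 1 × 15.999 = 15.999
Sum: 1×79.904 + 6×12.011 + 1×18.998 + 5×1.008 + 1×14.007 + 1×15.999 = 206.014 → 206.01 g/mol.

206.01 g/mol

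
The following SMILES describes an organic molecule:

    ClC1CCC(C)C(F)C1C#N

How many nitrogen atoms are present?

Scan the SMILES for N atoms (remember two-letter symbols like Cl and Br are single atoms).
Nitrogen count: 1.

1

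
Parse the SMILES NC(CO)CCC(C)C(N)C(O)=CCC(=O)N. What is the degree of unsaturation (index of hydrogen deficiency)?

2

Molecular formula: C11H23N3O3.
DoU = (2C + 2 + N − H − X) / 2, where X is the halogen count and O/S are ignored.
    = (2·11 + 2 + 3 − 23 − 0) / 2 = 4 / 2 = 2.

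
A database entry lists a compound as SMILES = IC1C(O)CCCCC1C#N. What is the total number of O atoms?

1

Scan the SMILES for O atoms (remember two-letter symbols like Cl and Br are single atoms).
Oxygen count: 1.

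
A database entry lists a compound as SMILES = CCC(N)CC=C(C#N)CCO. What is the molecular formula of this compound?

C9H16N2O

Walk through each heavy atom and fill implicit hydrogens from standard valence (C 4, N 3, O 2, S 2, halogen 1):
  atom 1: C, bond orders sum to 1 (valence 4) → 3 H
  atom 2: C, bond orders sum to 2 (valence 4) → 2 H
  atom 3: C, bond orders sum to 3 (valence 4) → 1 H
  atom 4: N, bond orders sum to 1 (valence 3) → 2 H
  atom 5: C, bond orders sum to 2 (valence 4) → 2 H
  atom 6: C, bond orders sum to 3 (valence 4) → 1 H
  atom 7: C, bond orders sum to 4 (valence 4) → 0 H
  atom 8: C, bond orders sum to 4 (valence 4) → 0 H
  atom 9: N, bond orders sum to 3 (valence 3) → 0 H
  atom 10: C, bond orders sum to 2 (valence 4) → 2 H
  atom 11: C, bond orders sum to 2 (valence 4) → 2 H
  atom 12: O, bond orders sum to 1 (valence 2) → 1 H
Totals → C:9, H:16, N:2, O:1.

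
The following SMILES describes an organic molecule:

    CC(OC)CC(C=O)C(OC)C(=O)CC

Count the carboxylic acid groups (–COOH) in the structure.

0

Scan the SMILES for the carboxylic acid motif — none present.
Groups that are present: 1 aldehyde, 2 ether, 1 ketone.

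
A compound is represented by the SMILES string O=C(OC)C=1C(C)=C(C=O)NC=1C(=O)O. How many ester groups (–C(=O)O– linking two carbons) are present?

1

The ester motif appears at heavy-atom position 2 in the SMILES.
Other groups present: 1 aldehyde, 1 carboxylic acid.
Ester count: 1.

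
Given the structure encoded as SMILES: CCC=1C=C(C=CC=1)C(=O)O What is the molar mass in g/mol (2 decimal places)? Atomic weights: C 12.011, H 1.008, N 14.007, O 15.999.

First, the molecular formula is C9H10O2 (counting implicit H from valence).
  C: 9 × 12.011 = 108.099
  H: 10 × 1.008 = 10.080
  O: 2 × 15.999 = 31.998
Sum: 9×12.011 + 10×1.008 + 2×15.999 = 150.177 → 150.18 g/mol.

150.18 g/mol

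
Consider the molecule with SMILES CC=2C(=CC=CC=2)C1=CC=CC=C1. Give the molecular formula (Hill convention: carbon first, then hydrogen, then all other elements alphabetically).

C13H12

Walk through each heavy atom and fill implicit hydrogens from standard valence (C 4, N 3, O 2, S 2, halogen 1):
  atom 1: C, bond orders sum to 1 (valence 4) → 3 H
  atom 2: C, bond orders sum to 4 (valence 4) → 0 H
  atom 3: C, bond orders sum to 4 (valence 4) → 0 H
  atom 4: C, bond orders sum to 3 (valence 4) → 1 H
  atom 5: C, bond orders sum to 3 (valence 4) → 1 H
  atom 6: C, bond orders sum to 3 (valence 4) → 1 H
  atom 7: C, bond orders sum to 3 (valence 4) → 1 H
  atom 8: C, bond orders sum to 4 (valence 4) → 0 H
  atom 9: C, bond orders sum to 3 (valence 4) → 1 H
  atom 10: C, bond orders sum to 3 (valence 4) → 1 H
  atom 11: C, bond orders sum to 3 (valence 4) → 1 H
  atom 12: C, bond orders sum to 3 (valence 4) → 1 H
  atom 13: C, bond orders sum to 3 (valence 4) → 1 H
Totals → C:13, H:12.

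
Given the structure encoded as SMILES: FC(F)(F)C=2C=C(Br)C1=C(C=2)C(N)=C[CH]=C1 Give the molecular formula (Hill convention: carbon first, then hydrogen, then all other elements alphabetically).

C11H7BrF3N

Walk through each heavy atom and fill implicit hydrogens from standard valence (C 4, N 3, O 2, S 2, halogen 1):
  atom 1: F (halogen, monovalent) → 0 H
  atom 2: C, bond orders sum to 4 (valence 4) → 0 H
  atom 3: F (halogen, monovalent) → 0 H
  atom 4: F (halogen, monovalent) → 0 H
  atom 5: C, bond orders sum to 4 (valence 4) → 0 H
  atom 6: C, bond orders sum to 3 (valence 4) → 1 H
  atom 7: C, bond orders sum to 4 (valence 4) → 0 H
  atom 8: Br (halogen, monovalent) → 0 H
  atom 9: C, bond orders sum to 4 (valence 4) → 0 H
  atom 10: C, bond orders sum to 4 (valence 4) → 0 H
  atom 11: C, bond orders sum to 3 (valence 4) → 1 H
  atom 12: C, bond orders sum to 4 (valence 4) → 0 H
  atom 13: N, bond orders sum to 1 (valence 3) → 2 H
  atom 14: C, bond orders sum to 3 (valence 4) → 1 H
  atom 15: C with explicit H count 1
  atom 16: C, bond orders sum to 3 (valence 4) → 1 H
Totals → C:11, H:7, Br:1, F:3, N:1.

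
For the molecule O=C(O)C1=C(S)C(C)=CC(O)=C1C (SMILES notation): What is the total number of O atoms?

Scan the SMILES for O atoms (remember two-letter symbols like Cl and Br are single atoms).
Oxygen count: 3.

3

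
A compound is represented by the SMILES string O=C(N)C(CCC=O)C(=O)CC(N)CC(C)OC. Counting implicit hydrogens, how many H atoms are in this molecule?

22

Walk through each heavy atom and fill implicit hydrogens from standard valence (C 4, N 3, O 2, S 2, halogen 1):
  atom 1: O, bond orders sum to 2 (valence 2) → 0 H
  atom 2: C, bond orders sum to 4 (valence 4) → 0 H
  atom 3: N, bond orders sum to 1 (valence 3) → 2 H
  atom 4: C, bond orders sum to 3 (valence 4) → 1 H
  atom 5: C, bond orders sum to 2 (valence 4) → 2 H
  atom 6: C, bond orders sum to 2 (valence 4) → 2 H
  atom 7: C, bond orders sum to 3 (valence 4) → 1 H
  atom 8: O, bond orders sum to 2 (valence 2) → 0 H
  atom 9: C, bond orders sum to 4 (valence 4) → 0 H
  atom 10: O, bond orders sum to 2 (valence 2) → 0 H
  atom 11: C, bond orders sum to 2 (valence 4) → 2 H
  atom 12: C, bond orders sum to 3 (valence 4) → 1 H
  atom 13: N, bond orders sum to 1 (valence 3) → 2 H
  atom 14: C, bond orders sum to 2 (valence 4) → 2 H
  atom 15: C, bond orders sum to 3 (valence 4) → 1 H
  atom 16: C, bond orders sum to 1 (valence 4) → 3 H
  atom 17: O, bond orders sum to 2 (valence 2) → 0 H
  atom 18: C, bond orders sum to 1 (valence 4) → 3 H
Total hydrogens: 22.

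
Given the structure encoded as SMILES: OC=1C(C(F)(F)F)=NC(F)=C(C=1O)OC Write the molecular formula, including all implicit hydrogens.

C7H5F4NO3

Walk through each heavy atom and fill implicit hydrogens from standard valence (C 4, N 3, O 2, S 2, halogen 1):
  atom 1: O, bond orders sum to 1 (valence 2) → 1 H
  atom 2: C, bond orders sum to 4 (valence 4) → 0 H
  atom 3: C, bond orders sum to 4 (valence 4) → 0 H
  atom 4: C, bond orders sum to 4 (valence 4) → 0 H
  atom 5: F (halogen, monovalent) → 0 H
  atom 6: F (halogen, monovalent) → 0 H
  atom 7: F (halogen, monovalent) → 0 H
  atom 8: N, bond orders sum to 3 (valence 3) → 0 H
  atom 9: C, bond orders sum to 4 (valence 4) → 0 H
  atom 10: F (halogen, monovalent) → 0 H
  atom 11: C, bond orders sum to 4 (valence 4) → 0 H
  atom 12: C, bond orders sum to 4 (valence 4) → 0 H
  atom 13: O, bond orders sum to 1 (valence 2) → 1 H
  atom 14: O, bond orders sum to 2 (valence 2) → 0 H
  atom 15: C, bond orders sum to 1 (valence 4) → 3 H
Totals → C:7, H:5, F:4, N:1, O:3.
In Hill order: C7H5F4NO3.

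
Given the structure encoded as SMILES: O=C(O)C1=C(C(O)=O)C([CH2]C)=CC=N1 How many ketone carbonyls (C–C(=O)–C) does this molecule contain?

Scan the SMILES for the ketone motif — none present.
Groups that are present: 2 carboxylic acid.

0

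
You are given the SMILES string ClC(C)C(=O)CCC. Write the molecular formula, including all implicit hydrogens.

Walk through each heavy atom and fill implicit hydrogens from standard valence (C 4, N 3, O 2, S 2, halogen 1):
  atom 1: Cl (halogen, monovalent) → 0 H
  atom 2: C, bond orders sum to 3 (valence 4) → 1 H
  atom 3: C, bond orders sum to 1 (valence 4) → 3 H
  atom 4: C, bond orders sum to 4 (valence 4) → 0 H
  atom 5: O, bond orders sum to 2 (valence 2) → 0 H
  atom 6: C, bond orders sum to 2 (valence 4) → 2 H
  atom 7: C, bond orders sum to 2 (valence 4) → 2 H
  atom 8: C, bond orders sum to 1 (valence 4) → 3 H
Totals → C:6, H:11, Cl:1, O:1.

C6H11ClO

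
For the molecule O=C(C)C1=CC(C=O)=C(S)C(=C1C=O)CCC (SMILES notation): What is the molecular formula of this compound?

Walk through each heavy atom and fill implicit hydrogens from standard valence (C 4, N 3, O 2, S 2, halogen 1):
  atom 1: O, bond orders sum to 2 (valence 2) → 0 H
  atom 2: C, bond orders sum to 4 (valence 4) → 0 H
  atom 3: C, bond orders sum to 1 (valence 4) → 3 H
  atom 4: C, bond orders sum to 4 (valence 4) → 0 H
  atom 5: C, bond orders sum to 3 (valence 4) → 1 H
  atom 6: C, bond orders sum to 4 (valence 4) → 0 H
  atom 7: C, bond orders sum to 3 (valence 4) → 1 H
  atom 8: O, bond orders sum to 2 (valence 2) → 0 H
  atom 9: C, bond orders sum to 4 (valence 4) → 0 H
  atom 10: S, bond orders sum to 1 (valence 2) → 1 H
  atom 11: C, bond orders sum to 4 (valence 4) → 0 H
  atom 12: C, bond orders sum to 4 (valence 4) → 0 H
  atom 13: C, bond orders sum to 3 (valence 4) → 1 H
  atom 14: O, bond orders sum to 2 (valence 2) → 0 H
  atom 15: C, bond orders sum to 2 (valence 4) → 2 H
  atom 16: C, bond orders sum to 2 (valence 4) → 2 H
  atom 17: C, bond orders sum to 1 (valence 4) → 3 H
Totals → C:13, H:14, O:3, S:1.
In Hill order: C13H14O3S.

C13H14O3S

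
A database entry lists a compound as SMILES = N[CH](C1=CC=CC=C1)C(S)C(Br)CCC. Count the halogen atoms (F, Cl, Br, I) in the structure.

Halogen atoms appear at heavy-atom position 12 (1×Br).
Other groups present: 1 primary amine, 1 thiol.
Halogen count: 1.

1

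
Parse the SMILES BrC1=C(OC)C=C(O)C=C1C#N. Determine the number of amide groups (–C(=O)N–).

0

Scan the SMILES for the amide motif — none present.
Groups that are present: 1 ether, 1 hydroxyl, 1 nitrile.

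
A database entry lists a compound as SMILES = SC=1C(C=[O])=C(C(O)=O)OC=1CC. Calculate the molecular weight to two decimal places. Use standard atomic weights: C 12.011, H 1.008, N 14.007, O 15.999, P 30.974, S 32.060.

First, the molecular formula is C8H8O4S (counting implicit H from valence).
  C: 8 × 12.011 = 96.088
  H: 8 × 1.008 = 8.064
  O: 4 × 15.999 = 63.996
  S: 1 × 32.060 = 32.060
Sum: 8×12.011 + 8×1.008 + 4×15.999 + 1×32.060 = 200.208 → 200.21 g/mol.

200.21 g/mol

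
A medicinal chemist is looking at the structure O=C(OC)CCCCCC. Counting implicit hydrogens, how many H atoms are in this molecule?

16

Walk through each heavy atom and fill implicit hydrogens from standard valence (C 4, N 3, O 2, S 2, halogen 1):
  atom 1: O, bond orders sum to 2 (valence 2) → 0 H
  atom 2: C, bond orders sum to 4 (valence 4) → 0 H
  atom 3: O, bond orders sum to 2 (valence 2) → 0 H
  atom 4: C, bond orders sum to 1 (valence 4) → 3 H
  atom 5: C, bond orders sum to 2 (valence 4) → 2 H
  atom 6: C, bond orders sum to 2 (valence 4) → 2 H
  atom 7: C, bond orders sum to 2 (valence 4) → 2 H
  atom 8: C, bond orders sum to 2 (valence 4) → 2 H
  atom 9: C, bond orders sum to 2 (valence 4) → 2 H
  atom 10: C, bond orders sum to 1 (valence 4) → 3 H
Total hydrogens: 16.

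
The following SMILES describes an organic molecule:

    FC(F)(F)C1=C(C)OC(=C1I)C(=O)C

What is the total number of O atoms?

2

Scan the SMILES for O atoms (remember two-letter symbols like Cl and Br are single atoms).
Oxygen count: 2.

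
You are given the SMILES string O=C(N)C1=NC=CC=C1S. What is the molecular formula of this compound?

C6H6N2OS

Walk through each heavy atom and fill implicit hydrogens from standard valence (C 4, N 3, O 2, S 2, halogen 1):
  atom 1: O, bond orders sum to 2 (valence 2) → 0 H
  atom 2: C, bond orders sum to 4 (valence 4) → 0 H
  atom 3: N, bond orders sum to 1 (valence 3) → 2 H
  atom 4: C, bond orders sum to 4 (valence 4) → 0 H
  atom 5: N, bond orders sum to 3 (valence 3) → 0 H
  atom 6: C, bond orders sum to 3 (valence 4) → 1 H
  atom 7: C, bond orders sum to 3 (valence 4) → 1 H
  atom 8: C, bond orders sum to 3 (valence 4) → 1 H
  atom 9: C, bond orders sum to 4 (valence 4) → 0 H
  atom 10: S, bond orders sum to 1 (valence 2) → 1 H
Totals → C:6, H:6, N:2, O:1, S:1.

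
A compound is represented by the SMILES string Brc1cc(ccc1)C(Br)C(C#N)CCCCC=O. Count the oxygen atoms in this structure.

Scan the SMILES for O atoms (remember two-letter symbols like Cl and Br are single atoms).
Oxygen count: 1.

1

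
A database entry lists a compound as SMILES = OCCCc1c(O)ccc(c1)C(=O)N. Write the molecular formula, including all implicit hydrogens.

Walk through each heavy atom and fill implicit hydrogens from standard valence (C 4, N 3, O 2, S 2, halogen 1); for lowercase aromatic atoms, an aromatic c carries 1 H when it has two neighbours and 0 H with three, and aromatic n carries 0 H:
  atom 1: O, bond orders sum to 1 (valence 2) → 1 H
  atom 2: C, bond orders sum to 2 (valence 4) → 2 H
  atom 3: C, bond orders sum to 2 (valence 4) → 2 H
  atom 4: C, bond orders sum to 2 (valence 4) → 2 H
  atom 5: aromatic c, 3 neighbours → 0 H
  atom 6: aromatic c, 3 neighbours → 0 H
  atom 7: O, bond orders sum to 1 (valence 2) → 1 H
  atom 8: aromatic c, 2 neighbours → 1 H
  atom 9: aromatic c, 2 neighbours → 1 H
  atom 10: aromatic c, 3 neighbours → 0 H
  atom 11: aromatic c, 2 neighbours → 1 H
  atom 12: C, bond orders sum to 4 (valence 4) → 0 H
  atom 13: O, bond orders sum to 2 (valence 2) → 0 H
  atom 14: N, bond orders sum to 1 (valence 3) → 2 H
Totals → C:10, H:13, N:1, O:3.
In Hill order: C10H13NO3.

C10H13NO3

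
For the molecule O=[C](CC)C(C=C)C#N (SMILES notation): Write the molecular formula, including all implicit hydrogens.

C7H9NO

Walk through each heavy atom and fill implicit hydrogens from standard valence (C 4, N 3, O 2, S 2, halogen 1):
  atom 1: O, bond orders sum to 2 (valence 2) → 0 H
  atom 2: C with explicit H count 0
  atom 3: C, bond orders sum to 2 (valence 4) → 2 H
  atom 4: C, bond orders sum to 1 (valence 4) → 3 H
  atom 5: C, bond orders sum to 3 (valence 4) → 1 H
  atom 6: C, bond orders sum to 3 (valence 4) → 1 H
  atom 7: C, bond orders sum to 2 (valence 4) → 2 H
  atom 8: C, bond orders sum to 4 (valence 4) → 0 H
  atom 9: N, bond orders sum to 3 (valence 3) → 0 H
Totals → C:7, H:9, N:1, O:1.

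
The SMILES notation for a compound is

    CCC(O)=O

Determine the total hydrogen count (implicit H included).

6

Walk through each heavy atom and fill implicit hydrogens from standard valence (C 4, N 3, O 2, S 2, halogen 1):
  atom 1: C, bond orders sum to 1 (valence 4) → 3 H
  atom 2: C, bond orders sum to 2 (valence 4) → 2 H
  atom 3: C, bond orders sum to 4 (valence 4) → 0 H
  atom 4: O, bond orders sum to 1 (valence 2) → 1 H
  atom 5: O, bond orders sum to 2 (valence 2) → 0 H
Total hydrogens: 6.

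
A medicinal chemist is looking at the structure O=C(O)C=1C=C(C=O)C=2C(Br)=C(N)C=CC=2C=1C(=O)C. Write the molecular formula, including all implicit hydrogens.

C14H10BrNO4

Walk through each heavy atom and fill implicit hydrogens from standard valence (C 4, N 3, O 2, S 2, halogen 1):
  atom 1: O, bond orders sum to 2 (valence 2) → 0 H
  atom 2: C, bond orders sum to 4 (valence 4) → 0 H
  atom 3: O, bond orders sum to 1 (valence 2) → 1 H
  atom 4: C, bond orders sum to 4 (valence 4) → 0 H
  atom 5: C, bond orders sum to 3 (valence 4) → 1 H
  atom 6: C, bond orders sum to 4 (valence 4) → 0 H
  atom 7: C, bond orders sum to 3 (valence 4) → 1 H
  atom 8: O, bond orders sum to 2 (valence 2) → 0 H
  atom 9: C, bond orders sum to 4 (valence 4) → 0 H
  atom 10: C, bond orders sum to 4 (valence 4) → 0 H
  atom 11: Br (halogen, monovalent) → 0 H
  atom 12: C, bond orders sum to 4 (valence 4) → 0 H
  atom 13: N, bond orders sum to 1 (valence 3) → 2 H
  atom 14: C, bond orders sum to 3 (valence 4) → 1 H
  atom 15: C, bond orders sum to 3 (valence 4) → 1 H
  atom 16: C, bond orders sum to 4 (valence 4) → 0 H
  atom 17: C, bond orders sum to 4 (valence 4) → 0 H
  atom 18: C, bond orders sum to 4 (valence 4) → 0 H
  atom 19: O, bond orders sum to 2 (valence 2) → 0 H
  atom 20: C, bond orders sum to 1 (valence 4) → 3 H
Totals → C:14, H:10, Br:1, N:1, O:4.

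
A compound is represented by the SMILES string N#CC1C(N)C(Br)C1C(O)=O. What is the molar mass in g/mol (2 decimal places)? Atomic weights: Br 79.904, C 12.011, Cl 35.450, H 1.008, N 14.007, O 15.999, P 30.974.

219.04 g/mol

First, the molecular formula is C6H7BrN2O2 (counting implicit H from valence).
  Br: 1 × 79.904 = 79.904
  C: 6 × 12.011 = 72.066
  H: 7 × 1.008 = 7.056
  N: 2 × 14.007 = 28.014
  O: 2 × 15.999 = 31.998
Sum: 1×79.904 + 6×12.011 + 7×1.008 + 2×14.007 + 2×15.999 = 219.038 → 219.04 g/mol.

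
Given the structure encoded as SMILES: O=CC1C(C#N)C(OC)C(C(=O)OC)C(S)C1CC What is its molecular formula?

Walk through each heavy atom and fill implicit hydrogens from standard valence (C 4, N 3, O 2, S 2, halogen 1):
  atom 1: O, bond orders sum to 2 (valence 2) → 0 H
  atom 2: C, bond orders sum to 3 (valence 4) → 1 H
  atom 3: C, bond orders sum to 3 (valence 4) → 1 H
  atom 4: C, bond orders sum to 3 (valence 4) → 1 H
  atom 5: C, bond orders sum to 4 (valence 4) → 0 H
  atom 6: N, bond orders sum to 3 (valence 3) → 0 H
  atom 7: C, bond orders sum to 3 (valence 4) → 1 H
  atom 8: O, bond orders sum to 2 (valence 2) → 0 H
  atom 9: C, bond orders sum to 1 (valence 4) → 3 H
  atom 10: C, bond orders sum to 3 (valence 4) → 1 H
  atom 11: C, bond orders sum to 4 (valence 4) → 0 H
  atom 12: O, bond orders sum to 2 (valence 2) → 0 H
  atom 13: O, bond orders sum to 2 (valence 2) → 0 H
  atom 14: C, bond orders sum to 1 (valence 4) → 3 H
  atom 15: C, bond orders sum to 3 (valence 4) → 1 H
  atom 16: S, bond orders sum to 1 (valence 2) → 1 H
  atom 17: C, bond orders sum to 3 (valence 4) → 1 H
  atom 18: C, bond orders sum to 2 (valence 4) → 2 H
  atom 19: C, bond orders sum to 1 (valence 4) → 3 H
Totals → C:13, H:19, N:1, O:4, S:1.
In Hill order: C13H19NO4S.

C13H19NO4S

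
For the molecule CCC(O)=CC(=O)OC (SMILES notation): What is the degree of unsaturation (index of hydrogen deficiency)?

2

Degree of unsaturation = (number of rings) + (number of π bonds).
Ring closures in the SMILES: 0.
π bonds: 2 double bonds (each 1 DoU) → 2 DoU from unsaturation.
Total DoU = 0 + 2 = 2.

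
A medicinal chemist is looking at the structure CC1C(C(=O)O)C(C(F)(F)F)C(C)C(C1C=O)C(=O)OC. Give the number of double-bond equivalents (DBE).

4

Molecular formula: C13H17F3O5.
DoU = (2C + 2 + N − H − X) / 2, where X is the halogen count and O/S are ignored.
    = (2·13 + 2 + 0 − 17 − 3) / 2 = 8 / 2 = 4.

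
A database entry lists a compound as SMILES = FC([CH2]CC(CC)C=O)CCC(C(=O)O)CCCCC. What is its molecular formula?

Walk through each heavy atom and fill implicit hydrogens from standard valence (C 4, N 3, O 2, S 2, halogen 1):
  atom 1: F (halogen, monovalent) → 0 H
  atom 2: C, bond orders sum to 3 (valence 4) → 1 H
  atom 3: C with explicit H count 2
  atom 4: C, bond orders sum to 2 (valence 4) → 2 H
  atom 5: C, bond orders sum to 3 (valence 4) → 1 H
  atom 6: C, bond orders sum to 2 (valence 4) → 2 H
  atom 7: C, bond orders sum to 1 (valence 4) → 3 H
  atom 8: C, bond orders sum to 3 (valence 4) → 1 H
  atom 9: O, bond orders sum to 2 (valence 2) → 0 H
  atom 10: C, bond orders sum to 2 (valence 4) → 2 H
  atom 11: C, bond orders sum to 2 (valence 4) → 2 H
  atom 12: C, bond orders sum to 3 (valence 4) → 1 H
  atom 13: C, bond orders sum to 4 (valence 4) → 0 H
  atom 14: O, bond orders sum to 2 (valence 2) → 0 H
  atom 15: O, bond orders sum to 1 (valence 2) → 1 H
  atom 16: C, bond orders sum to 2 (valence 4) → 2 H
  atom 17: C, bond orders sum to 2 (valence 4) → 2 H
  atom 18: C, bond orders sum to 2 (valence 4) → 2 H
  atom 19: C, bond orders sum to 2 (valence 4) → 2 H
  atom 20: C, bond orders sum to 1 (valence 4) → 3 H
Totals → C:16, H:29, F:1, O:3.
In Hill order: C16H29FO3.

C16H29FO3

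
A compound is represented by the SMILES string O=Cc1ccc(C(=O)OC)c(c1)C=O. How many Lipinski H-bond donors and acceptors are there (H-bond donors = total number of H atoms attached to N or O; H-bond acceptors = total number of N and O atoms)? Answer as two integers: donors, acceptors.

0, 4

Donors: find every N or O and count the H atoms it carries.
  atom 1 (O): bond orders sum to 2 → 0 H
  atom 8 (O): bond orders sum to 2 → 0 H
  atom 9 (O): bond orders sum to 2 → 0 H
  atom 14 (O): bond orders sum to 2 → 0 H
Lipinski HBD = 0.
Acceptors: N atoms = 0, O atoms = 4 → HBA = 4.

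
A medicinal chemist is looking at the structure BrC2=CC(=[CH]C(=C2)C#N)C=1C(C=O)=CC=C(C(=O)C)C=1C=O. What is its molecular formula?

Walk through each heavy atom and fill implicit hydrogens from standard valence (C 4, N 3, O 2, S 2, halogen 1):
  atom 1: Br (halogen, monovalent) → 0 H
  atom 2: C, bond orders sum to 4 (valence 4) → 0 H
  atom 3: C, bond orders sum to 3 (valence 4) → 1 H
  atom 4: C, bond orders sum to 4 (valence 4) → 0 H
  atom 5: C with explicit H count 1
  atom 6: C, bond orders sum to 4 (valence 4) → 0 H
  atom 7: C, bond orders sum to 3 (valence 4) → 1 H
  atom 8: C, bond orders sum to 4 (valence 4) → 0 H
  atom 9: N, bond orders sum to 3 (valence 3) → 0 H
  atom 10: C, bond orders sum to 4 (valence 4) → 0 H
  atom 11: C, bond orders sum to 4 (valence 4) → 0 H
  atom 12: C, bond orders sum to 3 (valence 4) → 1 H
  atom 13: O, bond orders sum to 2 (valence 2) → 0 H
  atom 14: C, bond orders sum to 3 (valence 4) → 1 H
  atom 15: C, bond orders sum to 3 (valence 4) → 1 H
  atom 16: C, bond orders sum to 4 (valence 4) → 0 H
  atom 17: C, bond orders sum to 4 (valence 4) → 0 H
  atom 18: O, bond orders sum to 2 (valence 2) → 0 H
  atom 19: C, bond orders sum to 1 (valence 4) → 3 H
  atom 20: C, bond orders sum to 4 (valence 4) → 0 H
  atom 21: C, bond orders sum to 3 (valence 4) → 1 H
  atom 22: O, bond orders sum to 2 (valence 2) → 0 H
Totals → C:17, H:10, Br:1, N:1, O:3.
In Hill order: C17H10BrNO3.

C17H10BrNO3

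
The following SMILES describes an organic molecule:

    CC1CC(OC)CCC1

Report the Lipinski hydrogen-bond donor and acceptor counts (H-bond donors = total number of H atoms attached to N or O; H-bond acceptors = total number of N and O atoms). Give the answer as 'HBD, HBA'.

0, 1

Donors: find every N or O and count the H atoms it carries.
  atom 5 (O): bond orders sum to 2 → 0 H
Lipinski HBD = 0.
Acceptors: N atoms = 0, O atoms = 1 → HBA = 1.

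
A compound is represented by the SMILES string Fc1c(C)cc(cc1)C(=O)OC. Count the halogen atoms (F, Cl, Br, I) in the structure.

Halogen atoms appear at heavy-atom position 1 (1×F).
Other groups present: 1 ester.
Halogen count: 1.

1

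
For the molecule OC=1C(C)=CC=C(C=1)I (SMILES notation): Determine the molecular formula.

Walk through each heavy atom and fill implicit hydrogens from standard valence (C 4, N 3, O 2, S 2, halogen 1):
  atom 1: O, bond orders sum to 1 (valence 2) → 1 H
  atom 2: C, bond orders sum to 4 (valence 4) → 0 H
  atom 3: C, bond orders sum to 4 (valence 4) → 0 H
  atom 4: C, bond orders sum to 1 (valence 4) → 3 H
  atom 5: C, bond orders sum to 3 (valence 4) → 1 H
  atom 6: C, bond orders sum to 3 (valence 4) → 1 H
  atom 7: C, bond orders sum to 4 (valence 4) → 0 H
  atom 8: C, bond orders sum to 3 (valence 4) → 1 H
  atom 9: I (halogen, monovalent) → 0 H
Totals → C:7, H:7, I:1, O:1.
In Hill order: C7H7IO.

C7H7IO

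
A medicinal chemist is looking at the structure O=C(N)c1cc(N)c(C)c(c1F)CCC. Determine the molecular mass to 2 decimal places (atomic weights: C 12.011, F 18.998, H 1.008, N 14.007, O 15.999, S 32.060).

210.25 g/mol

First, the molecular formula is C11H15FN2O (counting implicit H from valence).
  C: 11 × 12.011 = 132.121
  F: 1 × 18.998 = 18.998
  H: 15 × 1.008 = 15.120
  N: 2 × 14.007 = 28.014
  O: 1 × 15.999 = 15.999
Sum: 11×12.011 + 1×18.998 + 15×1.008 + 2×14.007 + 1×15.999 = 210.252 → 210.25 g/mol.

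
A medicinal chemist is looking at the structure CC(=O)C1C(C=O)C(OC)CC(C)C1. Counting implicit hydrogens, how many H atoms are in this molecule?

Walk through each heavy atom and fill implicit hydrogens from standard valence (C 4, N 3, O 2, S 2, halogen 1):
  atom 1: C, bond orders sum to 1 (valence 4) → 3 H
  atom 2: C, bond orders sum to 4 (valence 4) → 0 H
  atom 3: O, bond orders sum to 2 (valence 2) → 0 H
  atom 4: C, bond orders sum to 3 (valence 4) → 1 H
  atom 5: C, bond orders sum to 3 (valence 4) → 1 H
  atom 6: C, bond orders sum to 3 (valence 4) → 1 H
  atom 7: O, bond orders sum to 2 (valence 2) → 0 H
  atom 8: C, bond orders sum to 3 (valence 4) → 1 H
  atom 9: O, bond orders sum to 2 (valence 2) → 0 H
  atom 10: C, bond orders sum to 1 (valence 4) → 3 H
  atom 11: C, bond orders sum to 2 (valence 4) → 2 H
  atom 12: C, bond orders sum to 3 (valence 4) → 1 H
  atom 13: C, bond orders sum to 1 (valence 4) → 3 H
  atom 14: C, bond orders sum to 2 (valence 4) → 2 H
Total hydrogens: 18.

18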